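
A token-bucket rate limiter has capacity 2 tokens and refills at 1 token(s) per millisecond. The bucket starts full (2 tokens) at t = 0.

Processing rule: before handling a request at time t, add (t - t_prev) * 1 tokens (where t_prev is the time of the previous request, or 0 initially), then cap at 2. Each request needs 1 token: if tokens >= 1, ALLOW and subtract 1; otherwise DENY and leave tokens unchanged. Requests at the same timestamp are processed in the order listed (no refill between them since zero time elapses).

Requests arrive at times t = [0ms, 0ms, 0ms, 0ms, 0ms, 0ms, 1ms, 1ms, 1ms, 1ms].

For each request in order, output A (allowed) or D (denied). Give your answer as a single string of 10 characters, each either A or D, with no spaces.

Answer: AADDDDADDD

Derivation:
Simulating step by step:
  req#1 t=0ms: ALLOW
  req#2 t=0ms: ALLOW
  req#3 t=0ms: DENY
  req#4 t=0ms: DENY
  req#5 t=0ms: DENY
  req#6 t=0ms: DENY
  req#7 t=1ms: ALLOW
  req#8 t=1ms: DENY
  req#9 t=1ms: DENY
  req#10 t=1ms: DENY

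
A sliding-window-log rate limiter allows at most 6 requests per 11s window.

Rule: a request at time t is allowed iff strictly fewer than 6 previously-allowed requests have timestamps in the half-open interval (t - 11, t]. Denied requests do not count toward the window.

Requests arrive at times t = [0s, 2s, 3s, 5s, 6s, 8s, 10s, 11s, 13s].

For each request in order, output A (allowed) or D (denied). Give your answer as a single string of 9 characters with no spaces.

Tracking allowed requests in the window:
  req#1 t=0s: ALLOW
  req#2 t=2s: ALLOW
  req#3 t=3s: ALLOW
  req#4 t=5s: ALLOW
  req#5 t=6s: ALLOW
  req#6 t=8s: ALLOW
  req#7 t=10s: DENY
  req#8 t=11s: ALLOW
  req#9 t=13s: ALLOW

Answer: AAAAAADAA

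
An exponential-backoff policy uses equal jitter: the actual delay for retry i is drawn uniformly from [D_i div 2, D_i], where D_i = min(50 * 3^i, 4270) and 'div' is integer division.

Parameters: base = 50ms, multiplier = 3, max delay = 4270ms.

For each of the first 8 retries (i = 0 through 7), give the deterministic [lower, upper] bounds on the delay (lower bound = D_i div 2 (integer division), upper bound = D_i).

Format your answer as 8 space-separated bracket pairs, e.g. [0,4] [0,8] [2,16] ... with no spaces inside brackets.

Computing bounds per retry:
  i=0: D_i=min(50*3^0,4270)=50, bounds=[25,50]
  i=1: D_i=min(50*3^1,4270)=150, bounds=[75,150]
  i=2: D_i=min(50*3^2,4270)=450, bounds=[225,450]
  i=3: D_i=min(50*3^3,4270)=1350, bounds=[675,1350]
  i=4: D_i=min(50*3^4,4270)=4050, bounds=[2025,4050]
  i=5: D_i=min(50*3^5,4270)=4270, bounds=[2135,4270]
  i=6: D_i=min(50*3^6,4270)=4270, bounds=[2135,4270]
  i=7: D_i=min(50*3^7,4270)=4270, bounds=[2135,4270]

Answer: [25,50] [75,150] [225,450] [675,1350] [2025,4050] [2135,4270] [2135,4270] [2135,4270]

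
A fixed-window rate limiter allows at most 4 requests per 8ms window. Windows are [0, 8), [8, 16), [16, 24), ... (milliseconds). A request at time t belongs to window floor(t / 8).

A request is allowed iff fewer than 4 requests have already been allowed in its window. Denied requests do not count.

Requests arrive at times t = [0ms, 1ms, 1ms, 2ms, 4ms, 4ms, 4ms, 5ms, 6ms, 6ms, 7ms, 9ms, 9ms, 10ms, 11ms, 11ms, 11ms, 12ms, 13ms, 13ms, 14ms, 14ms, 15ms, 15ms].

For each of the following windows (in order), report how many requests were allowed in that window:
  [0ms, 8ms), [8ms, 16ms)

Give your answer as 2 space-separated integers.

Answer: 4 4

Derivation:
Processing requests:
  req#1 t=0ms (window 0): ALLOW
  req#2 t=1ms (window 0): ALLOW
  req#3 t=1ms (window 0): ALLOW
  req#4 t=2ms (window 0): ALLOW
  req#5 t=4ms (window 0): DENY
  req#6 t=4ms (window 0): DENY
  req#7 t=4ms (window 0): DENY
  req#8 t=5ms (window 0): DENY
  req#9 t=6ms (window 0): DENY
  req#10 t=6ms (window 0): DENY
  req#11 t=7ms (window 0): DENY
  req#12 t=9ms (window 1): ALLOW
  req#13 t=9ms (window 1): ALLOW
  req#14 t=10ms (window 1): ALLOW
  req#15 t=11ms (window 1): ALLOW
  req#16 t=11ms (window 1): DENY
  req#17 t=11ms (window 1): DENY
  req#18 t=12ms (window 1): DENY
  req#19 t=13ms (window 1): DENY
  req#20 t=13ms (window 1): DENY
  req#21 t=14ms (window 1): DENY
  req#22 t=14ms (window 1): DENY
  req#23 t=15ms (window 1): DENY
  req#24 t=15ms (window 1): DENY

Allowed counts by window: 4 4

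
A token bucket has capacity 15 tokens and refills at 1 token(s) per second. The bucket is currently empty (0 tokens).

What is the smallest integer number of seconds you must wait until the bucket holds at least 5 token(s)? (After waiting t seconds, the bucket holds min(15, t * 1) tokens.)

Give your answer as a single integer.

Need t * 1 >= 5, so t >= 5/1.
Smallest integer t = ceil(5/1) = 5.

Answer: 5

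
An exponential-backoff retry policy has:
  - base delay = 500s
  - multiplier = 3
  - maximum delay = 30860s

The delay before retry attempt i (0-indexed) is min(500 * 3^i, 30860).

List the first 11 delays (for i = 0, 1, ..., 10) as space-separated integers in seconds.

Computing each delay:
  i=0: min(500*3^0, 30860) = 500
  i=1: min(500*3^1, 30860) = 1500
  i=2: min(500*3^2, 30860) = 4500
  i=3: min(500*3^3, 30860) = 13500
  i=4: min(500*3^4, 30860) = 30860
  i=5: min(500*3^5, 30860) = 30860
  i=6: min(500*3^6, 30860) = 30860
  i=7: min(500*3^7, 30860) = 30860
  i=8: min(500*3^8, 30860) = 30860
  i=9: min(500*3^9, 30860) = 30860
  i=10: min(500*3^10, 30860) = 30860

Answer: 500 1500 4500 13500 30860 30860 30860 30860 30860 30860 30860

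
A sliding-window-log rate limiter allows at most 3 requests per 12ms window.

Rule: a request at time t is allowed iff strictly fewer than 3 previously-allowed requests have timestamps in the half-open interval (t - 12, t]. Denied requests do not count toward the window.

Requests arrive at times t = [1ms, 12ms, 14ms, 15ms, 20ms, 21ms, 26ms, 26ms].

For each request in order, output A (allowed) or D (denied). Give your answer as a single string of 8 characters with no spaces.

Answer: AAAADDAA

Derivation:
Tracking allowed requests in the window:
  req#1 t=1ms: ALLOW
  req#2 t=12ms: ALLOW
  req#3 t=14ms: ALLOW
  req#4 t=15ms: ALLOW
  req#5 t=20ms: DENY
  req#6 t=21ms: DENY
  req#7 t=26ms: ALLOW
  req#8 t=26ms: ALLOW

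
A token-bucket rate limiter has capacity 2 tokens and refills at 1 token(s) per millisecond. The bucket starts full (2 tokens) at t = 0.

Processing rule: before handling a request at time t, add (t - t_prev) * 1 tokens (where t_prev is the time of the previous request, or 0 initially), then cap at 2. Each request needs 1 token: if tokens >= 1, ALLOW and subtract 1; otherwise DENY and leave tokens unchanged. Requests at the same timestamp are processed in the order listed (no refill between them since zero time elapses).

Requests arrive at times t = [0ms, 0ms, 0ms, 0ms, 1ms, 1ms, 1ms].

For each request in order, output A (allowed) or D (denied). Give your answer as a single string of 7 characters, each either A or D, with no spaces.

Simulating step by step:
  req#1 t=0ms: ALLOW
  req#2 t=0ms: ALLOW
  req#3 t=0ms: DENY
  req#4 t=0ms: DENY
  req#5 t=1ms: ALLOW
  req#6 t=1ms: DENY
  req#7 t=1ms: DENY

Answer: AADDADD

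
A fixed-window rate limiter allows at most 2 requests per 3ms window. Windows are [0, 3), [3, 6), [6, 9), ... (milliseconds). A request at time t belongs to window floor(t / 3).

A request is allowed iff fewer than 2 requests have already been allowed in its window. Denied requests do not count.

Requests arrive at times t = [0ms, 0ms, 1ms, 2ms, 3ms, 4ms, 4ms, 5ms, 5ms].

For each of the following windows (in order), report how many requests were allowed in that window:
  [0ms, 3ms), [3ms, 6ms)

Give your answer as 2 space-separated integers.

Answer: 2 2

Derivation:
Processing requests:
  req#1 t=0ms (window 0): ALLOW
  req#2 t=0ms (window 0): ALLOW
  req#3 t=1ms (window 0): DENY
  req#4 t=2ms (window 0): DENY
  req#5 t=3ms (window 1): ALLOW
  req#6 t=4ms (window 1): ALLOW
  req#7 t=4ms (window 1): DENY
  req#8 t=5ms (window 1): DENY
  req#9 t=5ms (window 1): DENY

Allowed counts by window: 2 2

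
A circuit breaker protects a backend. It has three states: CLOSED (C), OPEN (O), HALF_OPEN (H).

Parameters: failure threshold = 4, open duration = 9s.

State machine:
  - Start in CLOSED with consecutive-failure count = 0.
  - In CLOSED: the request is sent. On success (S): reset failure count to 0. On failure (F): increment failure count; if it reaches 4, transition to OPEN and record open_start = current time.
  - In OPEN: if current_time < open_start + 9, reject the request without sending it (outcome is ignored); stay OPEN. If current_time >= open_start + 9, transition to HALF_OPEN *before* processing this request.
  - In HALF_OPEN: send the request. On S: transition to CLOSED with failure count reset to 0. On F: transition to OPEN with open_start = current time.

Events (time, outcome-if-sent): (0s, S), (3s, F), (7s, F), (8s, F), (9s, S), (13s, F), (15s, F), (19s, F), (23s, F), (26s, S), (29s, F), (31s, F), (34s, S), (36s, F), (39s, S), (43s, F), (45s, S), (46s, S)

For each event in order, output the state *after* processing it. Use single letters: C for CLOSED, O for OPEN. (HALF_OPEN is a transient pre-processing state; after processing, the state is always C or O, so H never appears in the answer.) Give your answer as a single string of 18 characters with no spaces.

State after each event:
  event#1 t=0s outcome=S: state=CLOSED
  event#2 t=3s outcome=F: state=CLOSED
  event#3 t=7s outcome=F: state=CLOSED
  event#4 t=8s outcome=F: state=CLOSED
  event#5 t=9s outcome=S: state=CLOSED
  event#6 t=13s outcome=F: state=CLOSED
  event#7 t=15s outcome=F: state=CLOSED
  event#8 t=19s outcome=F: state=CLOSED
  event#9 t=23s outcome=F: state=OPEN
  event#10 t=26s outcome=S: state=OPEN
  event#11 t=29s outcome=F: state=OPEN
  event#12 t=31s outcome=F: state=OPEN
  event#13 t=34s outcome=S: state=CLOSED
  event#14 t=36s outcome=F: state=CLOSED
  event#15 t=39s outcome=S: state=CLOSED
  event#16 t=43s outcome=F: state=CLOSED
  event#17 t=45s outcome=S: state=CLOSED
  event#18 t=46s outcome=S: state=CLOSED

Answer: CCCCCCCCOOOOCCCCCC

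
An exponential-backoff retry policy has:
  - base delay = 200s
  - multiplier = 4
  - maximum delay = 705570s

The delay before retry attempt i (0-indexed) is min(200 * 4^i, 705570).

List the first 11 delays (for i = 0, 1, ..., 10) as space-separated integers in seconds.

Answer: 200 800 3200 12800 51200 204800 705570 705570 705570 705570 705570

Derivation:
Computing each delay:
  i=0: min(200*4^0, 705570) = 200
  i=1: min(200*4^1, 705570) = 800
  i=2: min(200*4^2, 705570) = 3200
  i=3: min(200*4^3, 705570) = 12800
  i=4: min(200*4^4, 705570) = 51200
  i=5: min(200*4^5, 705570) = 204800
  i=6: min(200*4^6, 705570) = 705570
  i=7: min(200*4^7, 705570) = 705570
  i=8: min(200*4^8, 705570) = 705570
  i=9: min(200*4^9, 705570) = 705570
  i=10: min(200*4^10, 705570) = 705570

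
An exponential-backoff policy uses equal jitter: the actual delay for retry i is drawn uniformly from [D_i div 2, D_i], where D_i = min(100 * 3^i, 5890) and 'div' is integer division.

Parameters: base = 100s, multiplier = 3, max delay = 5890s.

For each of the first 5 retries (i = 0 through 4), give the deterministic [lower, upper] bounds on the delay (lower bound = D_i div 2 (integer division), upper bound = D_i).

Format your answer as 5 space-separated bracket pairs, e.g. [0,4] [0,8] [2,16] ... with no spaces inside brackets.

Computing bounds per retry:
  i=0: D_i=min(100*3^0,5890)=100, bounds=[50,100]
  i=1: D_i=min(100*3^1,5890)=300, bounds=[150,300]
  i=2: D_i=min(100*3^2,5890)=900, bounds=[450,900]
  i=3: D_i=min(100*3^3,5890)=2700, bounds=[1350,2700]
  i=4: D_i=min(100*3^4,5890)=5890, bounds=[2945,5890]

Answer: [50,100] [150,300] [450,900] [1350,2700] [2945,5890]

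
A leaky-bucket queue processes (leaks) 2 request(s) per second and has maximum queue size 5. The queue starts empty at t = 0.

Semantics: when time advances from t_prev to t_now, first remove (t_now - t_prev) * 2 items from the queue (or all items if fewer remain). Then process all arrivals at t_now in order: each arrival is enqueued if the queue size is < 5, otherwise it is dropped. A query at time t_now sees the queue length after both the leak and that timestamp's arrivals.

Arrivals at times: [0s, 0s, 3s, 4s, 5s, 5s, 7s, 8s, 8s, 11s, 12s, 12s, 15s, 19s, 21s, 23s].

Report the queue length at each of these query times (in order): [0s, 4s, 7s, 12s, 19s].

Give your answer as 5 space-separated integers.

Queue lengths at query times:
  query t=0s: backlog = 2
  query t=4s: backlog = 1
  query t=7s: backlog = 1
  query t=12s: backlog = 2
  query t=19s: backlog = 1

Answer: 2 1 1 2 1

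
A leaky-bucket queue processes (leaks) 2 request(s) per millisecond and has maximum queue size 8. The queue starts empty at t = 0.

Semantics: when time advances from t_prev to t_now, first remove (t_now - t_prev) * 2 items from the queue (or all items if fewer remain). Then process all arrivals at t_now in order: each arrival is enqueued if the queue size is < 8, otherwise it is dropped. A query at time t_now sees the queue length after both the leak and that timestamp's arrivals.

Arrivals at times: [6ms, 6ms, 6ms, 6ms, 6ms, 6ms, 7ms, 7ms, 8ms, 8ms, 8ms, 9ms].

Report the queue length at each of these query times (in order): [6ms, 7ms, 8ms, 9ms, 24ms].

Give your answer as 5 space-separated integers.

Answer: 6 6 7 6 0

Derivation:
Queue lengths at query times:
  query t=6ms: backlog = 6
  query t=7ms: backlog = 6
  query t=8ms: backlog = 7
  query t=9ms: backlog = 6
  query t=24ms: backlog = 0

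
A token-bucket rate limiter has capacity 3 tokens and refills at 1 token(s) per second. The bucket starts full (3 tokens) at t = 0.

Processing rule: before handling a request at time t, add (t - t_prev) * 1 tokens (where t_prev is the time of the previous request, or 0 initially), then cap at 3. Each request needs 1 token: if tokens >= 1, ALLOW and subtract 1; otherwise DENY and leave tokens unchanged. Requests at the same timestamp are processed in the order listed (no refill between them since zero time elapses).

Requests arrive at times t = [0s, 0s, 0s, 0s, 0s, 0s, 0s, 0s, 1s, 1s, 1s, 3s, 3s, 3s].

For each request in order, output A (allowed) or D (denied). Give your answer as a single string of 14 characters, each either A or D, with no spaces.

Answer: AAADDDDDADDAAD

Derivation:
Simulating step by step:
  req#1 t=0s: ALLOW
  req#2 t=0s: ALLOW
  req#3 t=0s: ALLOW
  req#4 t=0s: DENY
  req#5 t=0s: DENY
  req#6 t=0s: DENY
  req#7 t=0s: DENY
  req#8 t=0s: DENY
  req#9 t=1s: ALLOW
  req#10 t=1s: DENY
  req#11 t=1s: DENY
  req#12 t=3s: ALLOW
  req#13 t=3s: ALLOW
  req#14 t=3s: DENY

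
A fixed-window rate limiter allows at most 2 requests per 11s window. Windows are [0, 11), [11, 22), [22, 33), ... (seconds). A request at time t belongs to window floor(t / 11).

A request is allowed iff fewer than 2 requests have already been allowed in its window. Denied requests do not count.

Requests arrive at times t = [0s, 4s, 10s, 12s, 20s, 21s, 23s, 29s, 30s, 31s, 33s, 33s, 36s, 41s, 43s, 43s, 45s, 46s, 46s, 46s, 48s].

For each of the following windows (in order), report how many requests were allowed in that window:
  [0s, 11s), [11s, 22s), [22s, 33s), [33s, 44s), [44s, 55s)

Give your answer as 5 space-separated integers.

Processing requests:
  req#1 t=0s (window 0): ALLOW
  req#2 t=4s (window 0): ALLOW
  req#3 t=10s (window 0): DENY
  req#4 t=12s (window 1): ALLOW
  req#5 t=20s (window 1): ALLOW
  req#6 t=21s (window 1): DENY
  req#7 t=23s (window 2): ALLOW
  req#8 t=29s (window 2): ALLOW
  req#9 t=30s (window 2): DENY
  req#10 t=31s (window 2): DENY
  req#11 t=33s (window 3): ALLOW
  req#12 t=33s (window 3): ALLOW
  req#13 t=36s (window 3): DENY
  req#14 t=41s (window 3): DENY
  req#15 t=43s (window 3): DENY
  req#16 t=43s (window 3): DENY
  req#17 t=45s (window 4): ALLOW
  req#18 t=46s (window 4): ALLOW
  req#19 t=46s (window 4): DENY
  req#20 t=46s (window 4): DENY
  req#21 t=48s (window 4): DENY

Allowed counts by window: 2 2 2 2 2

Answer: 2 2 2 2 2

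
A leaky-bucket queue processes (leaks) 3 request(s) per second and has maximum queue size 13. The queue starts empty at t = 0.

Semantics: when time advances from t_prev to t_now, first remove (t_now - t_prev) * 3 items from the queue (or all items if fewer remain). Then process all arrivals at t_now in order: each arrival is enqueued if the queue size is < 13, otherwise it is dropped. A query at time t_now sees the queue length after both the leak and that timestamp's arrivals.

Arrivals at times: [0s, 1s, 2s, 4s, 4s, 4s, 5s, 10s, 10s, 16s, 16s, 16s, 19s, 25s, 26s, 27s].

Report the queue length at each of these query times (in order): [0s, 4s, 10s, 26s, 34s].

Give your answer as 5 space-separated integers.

Answer: 1 3 2 1 0

Derivation:
Queue lengths at query times:
  query t=0s: backlog = 1
  query t=4s: backlog = 3
  query t=10s: backlog = 2
  query t=26s: backlog = 1
  query t=34s: backlog = 0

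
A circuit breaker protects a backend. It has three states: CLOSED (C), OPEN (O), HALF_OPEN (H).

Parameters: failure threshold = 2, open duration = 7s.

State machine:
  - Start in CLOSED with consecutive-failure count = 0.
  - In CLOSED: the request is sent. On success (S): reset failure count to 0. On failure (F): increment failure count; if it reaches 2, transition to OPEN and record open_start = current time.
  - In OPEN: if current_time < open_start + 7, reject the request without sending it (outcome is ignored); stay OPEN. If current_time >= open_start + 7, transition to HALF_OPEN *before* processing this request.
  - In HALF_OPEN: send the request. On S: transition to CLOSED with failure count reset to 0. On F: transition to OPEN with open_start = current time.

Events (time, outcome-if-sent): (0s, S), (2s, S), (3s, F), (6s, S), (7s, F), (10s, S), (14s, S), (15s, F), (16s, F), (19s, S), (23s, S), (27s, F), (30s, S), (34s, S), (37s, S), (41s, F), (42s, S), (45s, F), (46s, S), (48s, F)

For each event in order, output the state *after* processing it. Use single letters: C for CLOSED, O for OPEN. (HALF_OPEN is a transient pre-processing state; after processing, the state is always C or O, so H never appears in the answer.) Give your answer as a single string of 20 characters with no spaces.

Answer: CCCCCCCCOOCCCCCCCCCC

Derivation:
State after each event:
  event#1 t=0s outcome=S: state=CLOSED
  event#2 t=2s outcome=S: state=CLOSED
  event#3 t=3s outcome=F: state=CLOSED
  event#4 t=6s outcome=S: state=CLOSED
  event#5 t=7s outcome=F: state=CLOSED
  event#6 t=10s outcome=S: state=CLOSED
  event#7 t=14s outcome=S: state=CLOSED
  event#8 t=15s outcome=F: state=CLOSED
  event#9 t=16s outcome=F: state=OPEN
  event#10 t=19s outcome=S: state=OPEN
  event#11 t=23s outcome=S: state=CLOSED
  event#12 t=27s outcome=F: state=CLOSED
  event#13 t=30s outcome=S: state=CLOSED
  event#14 t=34s outcome=S: state=CLOSED
  event#15 t=37s outcome=S: state=CLOSED
  event#16 t=41s outcome=F: state=CLOSED
  event#17 t=42s outcome=S: state=CLOSED
  event#18 t=45s outcome=F: state=CLOSED
  event#19 t=46s outcome=S: state=CLOSED
  event#20 t=48s outcome=F: state=CLOSED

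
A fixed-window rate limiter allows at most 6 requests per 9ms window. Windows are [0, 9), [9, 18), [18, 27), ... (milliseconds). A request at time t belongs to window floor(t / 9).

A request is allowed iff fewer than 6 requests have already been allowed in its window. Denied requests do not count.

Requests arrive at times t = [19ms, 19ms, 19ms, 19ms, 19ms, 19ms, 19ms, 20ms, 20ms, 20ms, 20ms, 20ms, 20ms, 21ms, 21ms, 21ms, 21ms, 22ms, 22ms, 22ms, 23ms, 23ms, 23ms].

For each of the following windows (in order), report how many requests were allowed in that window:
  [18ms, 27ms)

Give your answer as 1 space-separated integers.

Answer: 6

Derivation:
Processing requests:
  req#1 t=19ms (window 2): ALLOW
  req#2 t=19ms (window 2): ALLOW
  req#3 t=19ms (window 2): ALLOW
  req#4 t=19ms (window 2): ALLOW
  req#5 t=19ms (window 2): ALLOW
  req#6 t=19ms (window 2): ALLOW
  req#7 t=19ms (window 2): DENY
  req#8 t=20ms (window 2): DENY
  req#9 t=20ms (window 2): DENY
  req#10 t=20ms (window 2): DENY
  req#11 t=20ms (window 2): DENY
  req#12 t=20ms (window 2): DENY
  req#13 t=20ms (window 2): DENY
  req#14 t=21ms (window 2): DENY
  req#15 t=21ms (window 2): DENY
  req#16 t=21ms (window 2): DENY
  req#17 t=21ms (window 2): DENY
  req#18 t=22ms (window 2): DENY
  req#19 t=22ms (window 2): DENY
  req#20 t=22ms (window 2): DENY
  req#21 t=23ms (window 2): DENY
  req#22 t=23ms (window 2): DENY
  req#23 t=23ms (window 2): DENY

Allowed counts by window: 6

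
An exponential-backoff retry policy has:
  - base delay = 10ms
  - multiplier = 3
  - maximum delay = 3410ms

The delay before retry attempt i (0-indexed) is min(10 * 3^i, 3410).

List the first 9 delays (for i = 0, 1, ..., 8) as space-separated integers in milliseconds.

Answer: 10 30 90 270 810 2430 3410 3410 3410

Derivation:
Computing each delay:
  i=0: min(10*3^0, 3410) = 10
  i=1: min(10*3^1, 3410) = 30
  i=2: min(10*3^2, 3410) = 90
  i=3: min(10*3^3, 3410) = 270
  i=4: min(10*3^4, 3410) = 810
  i=5: min(10*3^5, 3410) = 2430
  i=6: min(10*3^6, 3410) = 3410
  i=7: min(10*3^7, 3410) = 3410
  i=8: min(10*3^8, 3410) = 3410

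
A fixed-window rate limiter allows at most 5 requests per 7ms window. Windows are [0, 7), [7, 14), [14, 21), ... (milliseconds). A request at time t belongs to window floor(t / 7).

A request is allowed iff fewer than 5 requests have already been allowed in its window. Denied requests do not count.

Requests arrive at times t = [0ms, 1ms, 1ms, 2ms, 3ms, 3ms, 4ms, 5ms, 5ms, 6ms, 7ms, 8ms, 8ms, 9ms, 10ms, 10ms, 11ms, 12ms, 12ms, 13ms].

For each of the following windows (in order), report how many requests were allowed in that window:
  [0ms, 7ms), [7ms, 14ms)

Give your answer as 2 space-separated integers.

Answer: 5 5

Derivation:
Processing requests:
  req#1 t=0ms (window 0): ALLOW
  req#2 t=1ms (window 0): ALLOW
  req#3 t=1ms (window 0): ALLOW
  req#4 t=2ms (window 0): ALLOW
  req#5 t=3ms (window 0): ALLOW
  req#6 t=3ms (window 0): DENY
  req#7 t=4ms (window 0): DENY
  req#8 t=5ms (window 0): DENY
  req#9 t=5ms (window 0): DENY
  req#10 t=6ms (window 0): DENY
  req#11 t=7ms (window 1): ALLOW
  req#12 t=8ms (window 1): ALLOW
  req#13 t=8ms (window 1): ALLOW
  req#14 t=9ms (window 1): ALLOW
  req#15 t=10ms (window 1): ALLOW
  req#16 t=10ms (window 1): DENY
  req#17 t=11ms (window 1): DENY
  req#18 t=12ms (window 1): DENY
  req#19 t=12ms (window 1): DENY
  req#20 t=13ms (window 1): DENY

Allowed counts by window: 5 5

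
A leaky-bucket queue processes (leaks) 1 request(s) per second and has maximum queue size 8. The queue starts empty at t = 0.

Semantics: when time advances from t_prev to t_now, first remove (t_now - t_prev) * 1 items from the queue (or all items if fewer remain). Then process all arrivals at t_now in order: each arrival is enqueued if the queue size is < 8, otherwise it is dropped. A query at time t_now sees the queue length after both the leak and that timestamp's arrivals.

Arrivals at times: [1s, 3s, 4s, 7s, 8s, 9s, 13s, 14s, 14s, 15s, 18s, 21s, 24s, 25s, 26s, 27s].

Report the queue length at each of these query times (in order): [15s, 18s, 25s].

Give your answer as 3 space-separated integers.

Answer: 2 1 1

Derivation:
Queue lengths at query times:
  query t=15s: backlog = 2
  query t=18s: backlog = 1
  query t=25s: backlog = 1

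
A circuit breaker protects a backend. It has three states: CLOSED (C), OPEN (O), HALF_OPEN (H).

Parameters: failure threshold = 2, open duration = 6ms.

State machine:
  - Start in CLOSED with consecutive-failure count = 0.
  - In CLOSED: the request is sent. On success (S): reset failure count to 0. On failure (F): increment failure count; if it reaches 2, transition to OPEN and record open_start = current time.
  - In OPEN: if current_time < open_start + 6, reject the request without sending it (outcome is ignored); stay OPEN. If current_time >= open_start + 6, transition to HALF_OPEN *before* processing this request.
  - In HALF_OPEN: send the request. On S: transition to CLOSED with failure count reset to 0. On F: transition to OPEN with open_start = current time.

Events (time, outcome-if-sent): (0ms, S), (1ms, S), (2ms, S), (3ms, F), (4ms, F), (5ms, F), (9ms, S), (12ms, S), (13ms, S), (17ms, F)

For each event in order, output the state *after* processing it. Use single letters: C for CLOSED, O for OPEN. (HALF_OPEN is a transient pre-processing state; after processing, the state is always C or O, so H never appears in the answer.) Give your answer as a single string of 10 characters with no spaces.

Answer: CCCCOOOCCC

Derivation:
State after each event:
  event#1 t=0ms outcome=S: state=CLOSED
  event#2 t=1ms outcome=S: state=CLOSED
  event#3 t=2ms outcome=S: state=CLOSED
  event#4 t=3ms outcome=F: state=CLOSED
  event#5 t=4ms outcome=F: state=OPEN
  event#6 t=5ms outcome=F: state=OPEN
  event#7 t=9ms outcome=S: state=OPEN
  event#8 t=12ms outcome=S: state=CLOSED
  event#9 t=13ms outcome=S: state=CLOSED
  event#10 t=17ms outcome=F: state=CLOSED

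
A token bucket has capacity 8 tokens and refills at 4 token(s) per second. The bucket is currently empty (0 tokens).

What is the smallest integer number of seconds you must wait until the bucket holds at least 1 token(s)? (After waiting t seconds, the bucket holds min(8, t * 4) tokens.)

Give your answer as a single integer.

Need t * 4 >= 1, so t >= 1/4.
Smallest integer t = ceil(1/4) = 1.

Answer: 1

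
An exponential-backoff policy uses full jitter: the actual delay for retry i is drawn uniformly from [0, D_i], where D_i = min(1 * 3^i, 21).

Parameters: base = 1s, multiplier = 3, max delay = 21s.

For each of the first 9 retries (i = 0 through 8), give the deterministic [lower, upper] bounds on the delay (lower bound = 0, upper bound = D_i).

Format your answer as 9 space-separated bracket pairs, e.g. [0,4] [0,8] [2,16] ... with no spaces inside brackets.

Computing bounds per retry:
  i=0: D_i=min(1*3^0,21)=1, bounds=[0,1]
  i=1: D_i=min(1*3^1,21)=3, bounds=[0,3]
  i=2: D_i=min(1*3^2,21)=9, bounds=[0,9]
  i=3: D_i=min(1*3^3,21)=21, bounds=[0,21]
  i=4: D_i=min(1*3^4,21)=21, bounds=[0,21]
  i=5: D_i=min(1*3^5,21)=21, bounds=[0,21]
  i=6: D_i=min(1*3^6,21)=21, bounds=[0,21]
  i=7: D_i=min(1*3^7,21)=21, bounds=[0,21]
  i=8: D_i=min(1*3^8,21)=21, bounds=[0,21]

Answer: [0,1] [0,3] [0,9] [0,21] [0,21] [0,21] [0,21] [0,21] [0,21]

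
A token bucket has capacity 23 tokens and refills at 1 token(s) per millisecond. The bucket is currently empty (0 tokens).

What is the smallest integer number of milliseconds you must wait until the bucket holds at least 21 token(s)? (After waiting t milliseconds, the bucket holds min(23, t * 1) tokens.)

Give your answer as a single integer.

Need t * 1 >= 21, so t >= 21/1.
Smallest integer t = ceil(21/1) = 21.

Answer: 21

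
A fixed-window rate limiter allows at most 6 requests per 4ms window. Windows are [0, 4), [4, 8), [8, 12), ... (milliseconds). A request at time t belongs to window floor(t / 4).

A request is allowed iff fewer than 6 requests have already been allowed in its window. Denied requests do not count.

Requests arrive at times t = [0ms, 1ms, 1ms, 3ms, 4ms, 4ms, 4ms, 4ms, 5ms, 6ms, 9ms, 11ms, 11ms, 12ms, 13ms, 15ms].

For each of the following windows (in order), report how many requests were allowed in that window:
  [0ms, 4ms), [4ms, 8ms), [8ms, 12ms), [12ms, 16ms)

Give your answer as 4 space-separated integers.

Answer: 4 6 3 3

Derivation:
Processing requests:
  req#1 t=0ms (window 0): ALLOW
  req#2 t=1ms (window 0): ALLOW
  req#3 t=1ms (window 0): ALLOW
  req#4 t=3ms (window 0): ALLOW
  req#5 t=4ms (window 1): ALLOW
  req#6 t=4ms (window 1): ALLOW
  req#7 t=4ms (window 1): ALLOW
  req#8 t=4ms (window 1): ALLOW
  req#9 t=5ms (window 1): ALLOW
  req#10 t=6ms (window 1): ALLOW
  req#11 t=9ms (window 2): ALLOW
  req#12 t=11ms (window 2): ALLOW
  req#13 t=11ms (window 2): ALLOW
  req#14 t=12ms (window 3): ALLOW
  req#15 t=13ms (window 3): ALLOW
  req#16 t=15ms (window 3): ALLOW

Allowed counts by window: 4 6 3 3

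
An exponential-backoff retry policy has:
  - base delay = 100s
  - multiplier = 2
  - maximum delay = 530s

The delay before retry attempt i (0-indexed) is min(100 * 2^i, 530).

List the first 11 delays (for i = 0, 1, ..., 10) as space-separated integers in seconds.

Answer: 100 200 400 530 530 530 530 530 530 530 530

Derivation:
Computing each delay:
  i=0: min(100*2^0, 530) = 100
  i=1: min(100*2^1, 530) = 200
  i=2: min(100*2^2, 530) = 400
  i=3: min(100*2^3, 530) = 530
  i=4: min(100*2^4, 530) = 530
  i=5: min(100*2^5, 530) = 530
  i=6: min(100*2^6, 530) = 530
  i=7: min(100*2^7, 530) = 530
  i=8: min(100*2^8, 530) = 530
  i=9: min(100*2^9, 530) = 530
  i=10: min(100*2^10, 530) = 530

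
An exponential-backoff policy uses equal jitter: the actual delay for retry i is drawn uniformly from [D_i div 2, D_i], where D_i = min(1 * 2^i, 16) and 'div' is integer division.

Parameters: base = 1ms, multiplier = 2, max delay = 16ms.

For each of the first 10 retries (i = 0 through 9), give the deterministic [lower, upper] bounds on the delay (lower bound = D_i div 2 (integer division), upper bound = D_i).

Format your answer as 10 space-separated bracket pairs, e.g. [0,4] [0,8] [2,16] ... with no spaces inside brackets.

Computing bounds per retry:
  i=0: D_i=min(1*2^0,16)=1, bounds=[0,1]
  i=1: D_i=min(1*2^1,16)=2, bounds=[1,2]
  i=2: D_i=min(1*2^2,16)=4, bounds=[2,4]
  i=3: D_i=min(1*2^3,16)=8, bounds=[4,8]
  i=4: D_i=min(1*2^4,16)=16, bounds=[8,16]
  i=5: D_i=min(1*2^5,16)=16, bounds=[8,16]
  i=6: D_i=min(1*2^6,16)=16, bounds=[8,16]
  i=7: D_i=min(1*2^7,16)=16, bounds=[8,16]
  i=8: D_i=min(1*2^8,16)=16, bounds=[8,16]
  i=9: D_i=min(1*2^9,16)=16, bounds=[8,16]

Answer: [0,1] [1,2] [2,4] [4,8] [8,16] [8,16] [8,16] [8,16] [8,16] [8,16]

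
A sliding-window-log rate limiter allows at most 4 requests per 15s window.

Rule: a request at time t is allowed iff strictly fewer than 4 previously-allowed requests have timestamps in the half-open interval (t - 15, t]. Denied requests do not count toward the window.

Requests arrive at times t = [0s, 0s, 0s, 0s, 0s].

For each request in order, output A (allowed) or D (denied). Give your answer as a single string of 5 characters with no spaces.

Tracking allowed requests in the window:
  req#1 t=0s: ALLOW
  req#2 t=0s: ALLOW
  req#3 t=0s: ALLOW
  req#4 t=0s: ALLOW
  req#5 t=0s: DENY

Answer: AAAAD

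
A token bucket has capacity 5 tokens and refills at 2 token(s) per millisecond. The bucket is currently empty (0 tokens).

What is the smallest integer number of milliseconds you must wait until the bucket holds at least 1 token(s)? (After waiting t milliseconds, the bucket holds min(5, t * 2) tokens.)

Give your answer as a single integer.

Need t * 2 >= 1, so t >= 1/2.
Smallest integer t = ceil(1/2) = 1.

Answer: 1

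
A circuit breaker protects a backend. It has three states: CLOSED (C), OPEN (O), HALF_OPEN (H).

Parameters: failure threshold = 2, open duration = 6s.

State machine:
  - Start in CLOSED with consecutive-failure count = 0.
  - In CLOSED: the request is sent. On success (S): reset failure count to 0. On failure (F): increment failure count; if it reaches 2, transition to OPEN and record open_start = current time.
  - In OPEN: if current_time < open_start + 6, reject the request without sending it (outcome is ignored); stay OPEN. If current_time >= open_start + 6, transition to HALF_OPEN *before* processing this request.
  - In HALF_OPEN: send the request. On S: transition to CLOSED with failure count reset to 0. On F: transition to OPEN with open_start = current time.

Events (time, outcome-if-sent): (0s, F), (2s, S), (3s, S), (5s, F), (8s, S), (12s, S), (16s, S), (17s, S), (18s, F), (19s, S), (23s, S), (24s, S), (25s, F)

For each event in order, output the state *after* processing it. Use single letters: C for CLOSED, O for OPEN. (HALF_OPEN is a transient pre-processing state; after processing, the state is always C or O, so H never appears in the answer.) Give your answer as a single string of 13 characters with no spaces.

Answer: CCCCCCCCCCCCC

Derivation:
State after each event:
  event#1 t=0s outcome=F: state=CLOSED
  event#2 t=2s outcome=S: state=CLOSED
  event#3 t=3s outcome=S: state=CLOSED
  event#4 t=5s outcome=F: state=CLOSED
  event#5 t=8s outcome=S: state=CLOSED
  event#6 t=12s outcome=S: state=CLOSED
  event#7 t=16s outcome=S: state=CLOSED
  event#8 t=17s outcome=S: state=CLOSED
  event#9 t=18s outcome=F: state=CLOSED
  event#10 t=19s outcome=S: state=CLOSED
  event#11 t=23s outcome=S: state=CLOSED
  event#12 t=24s outcome=S: state=CLOSED
  event#13 t=25s outcome=F: state=CLOSED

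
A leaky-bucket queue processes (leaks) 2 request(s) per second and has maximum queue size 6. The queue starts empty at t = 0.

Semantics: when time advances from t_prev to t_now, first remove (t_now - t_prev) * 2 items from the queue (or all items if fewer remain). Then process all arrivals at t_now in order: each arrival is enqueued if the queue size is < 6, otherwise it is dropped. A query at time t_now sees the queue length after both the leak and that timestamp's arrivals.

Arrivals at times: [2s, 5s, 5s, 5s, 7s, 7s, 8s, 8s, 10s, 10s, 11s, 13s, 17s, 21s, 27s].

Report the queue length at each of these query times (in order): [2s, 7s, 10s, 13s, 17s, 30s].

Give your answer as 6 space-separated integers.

Queue lengths at query times:
  query t=2s: backlog = 1
  query t=7s: backlog = 2
  query t=10s: backlog = 2
  query t=13s: backlog = 1
  query t=17s: backlog = 1
  query t=30s: backlog = 0

Answer: 1 2 2 1 1 0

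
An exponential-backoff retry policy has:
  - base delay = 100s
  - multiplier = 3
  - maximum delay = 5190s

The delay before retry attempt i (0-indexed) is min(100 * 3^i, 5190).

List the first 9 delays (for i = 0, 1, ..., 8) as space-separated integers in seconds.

Computing each delay:
  i=0: min(100*3^0, 5190) = 100
  i=1: min(100*3^1, 5190) = 300
  i=2: min(100*3^2, 5190) = 900
  i=3: min(100*3^3, 5190) = 2700
  i=4: min(100*3^4, 5190) = 5190
  i=5: min(100*3^5, 5190) = 5190
  i=6: min(100*3^6, 5190) = 5190
  i=7: min(100*3^7, 5190) = 5190
  i=8: min(100*3^8, 5190) = 5190

Answer: 100 300 900 2700 5190 5190 5190 5190 5190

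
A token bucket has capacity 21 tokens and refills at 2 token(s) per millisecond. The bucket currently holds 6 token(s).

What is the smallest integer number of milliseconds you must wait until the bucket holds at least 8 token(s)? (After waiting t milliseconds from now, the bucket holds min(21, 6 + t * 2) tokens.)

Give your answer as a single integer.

Need 6 + t * 2 >= 8, so t >= 2/2.
Smallest integer t = ceil(2/2) = 1.

Answer: 1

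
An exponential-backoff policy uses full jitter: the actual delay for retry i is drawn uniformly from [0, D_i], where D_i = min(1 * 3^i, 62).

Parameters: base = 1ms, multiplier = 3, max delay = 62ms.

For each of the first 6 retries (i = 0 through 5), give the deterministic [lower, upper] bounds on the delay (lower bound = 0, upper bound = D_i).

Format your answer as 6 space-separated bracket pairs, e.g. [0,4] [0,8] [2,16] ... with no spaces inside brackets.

Answer: [0,1] [0,3] [0,9] [0,27] [0,62] [0,62]

Derivation:
Computing bounds per retry:
  i=0: D_i=min(1*3^0,62)=1, bounds=[0,1]
  i=1: D_i=min(1*3^1,62)=3, bounds=[0,3]
  i=2: D_i=min(1*3^2,62)=9, bounds=[0,9]
  i=3: D_i=min(1*3^3,62)=27, bounds=[0,27]
  i=4: D_i=min(1*3^4,62)=62, bounds=[0,62]
  i=5: D_i=min(1*3^5,62)=62, bounds=[0,62]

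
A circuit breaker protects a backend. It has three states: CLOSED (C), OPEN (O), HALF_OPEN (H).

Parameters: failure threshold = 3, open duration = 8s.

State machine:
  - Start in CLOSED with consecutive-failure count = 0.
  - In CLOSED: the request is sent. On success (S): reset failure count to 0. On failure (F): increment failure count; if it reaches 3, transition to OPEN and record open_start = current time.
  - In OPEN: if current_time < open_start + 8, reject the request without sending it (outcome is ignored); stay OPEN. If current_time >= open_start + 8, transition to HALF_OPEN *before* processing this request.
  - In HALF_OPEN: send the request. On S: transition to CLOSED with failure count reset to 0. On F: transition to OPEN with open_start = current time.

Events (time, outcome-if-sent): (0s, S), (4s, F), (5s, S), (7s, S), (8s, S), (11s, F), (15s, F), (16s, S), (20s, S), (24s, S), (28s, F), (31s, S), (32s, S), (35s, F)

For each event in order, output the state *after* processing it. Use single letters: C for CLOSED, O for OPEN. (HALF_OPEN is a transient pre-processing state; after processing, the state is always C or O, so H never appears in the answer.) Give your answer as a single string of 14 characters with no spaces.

Answer: CCCCCCCCCCCCCC

Derivation:
State after each event:
  event#1 t=0s outcome=S: state=CLOSED
  event#2 t=4s outcome=F: state=CLOSED
  event#3 t=5s outcome=S: state=CLOSED
  event#4 t=7s outcome=S: state=CLOSED
  event#5 t=8s outcome=S: state=CLOSED
  event#6 t=11s outcome=F: state=CLOSED
  event#7 t=15s outcome=F: state=CLOSED
  event#8 t=16s outcome=S: state=CLOSED
  event#9 t=20s outcome=S: state=CLOSED
  event#10 t=24s outcome=S: state=CLOSED
  event#11 t=28s outcome=F: state=CLOSED
  event#12 t=31s outcome=S: state=CLOSED
  event#13 t=32s outcome=S: state=CLOSED
  event#14 t=35s outcome=F: state=CLOSED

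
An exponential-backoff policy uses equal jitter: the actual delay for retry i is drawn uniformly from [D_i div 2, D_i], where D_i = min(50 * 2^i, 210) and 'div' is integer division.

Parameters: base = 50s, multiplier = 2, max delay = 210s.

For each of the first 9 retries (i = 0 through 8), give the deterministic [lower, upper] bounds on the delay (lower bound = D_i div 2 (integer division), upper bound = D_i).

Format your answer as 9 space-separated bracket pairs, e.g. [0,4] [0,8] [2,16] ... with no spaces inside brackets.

Answer: [25,50] [50,100] [100,200] [105,210] [105,210] [105,210] [105,210] [105,210] [105,210]

Derivation:
Computing bounds per retry:
  i=0: D_i=min(50*2^0,210)=50, bounds=[25,50]
  i=1: D_i=min(50*2^1,210)=100, bounds=[50,100]
  i=2: D_i=min(50*2^2,210)=200, bounds=[100,200]
  i=3: D_i=min(50*2^3,210)=210, bounds=[105,210]
  i=4: D_i=min(50*2^4,210)=210, bounds=[105,210]
  i=5: D_i=min(50*2^5,210)=210, bounds=[105,210]
  i=6: D_i=min(50*2^6,210)=210, bounds=[105,210]
  i=7: D_i=min(50*2^7,210)=210, bounds=[105,210]
  i=8: D_i=min(50*2^8,210)=210, bounds=[105,210]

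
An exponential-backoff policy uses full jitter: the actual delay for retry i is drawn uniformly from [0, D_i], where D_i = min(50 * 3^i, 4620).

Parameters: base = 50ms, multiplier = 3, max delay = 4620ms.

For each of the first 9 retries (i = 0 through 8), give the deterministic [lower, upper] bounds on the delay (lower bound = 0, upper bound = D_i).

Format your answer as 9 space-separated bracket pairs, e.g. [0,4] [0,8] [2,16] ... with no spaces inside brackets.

Answer: [0,50] [0,150] [0,450] [0,1350] [0,4050] [0,4620] [0,4620] [0,4620] [0,4620]

Derivation:
Computing bounds per retry:
  i=0: D_i=min(50*3^0,4620)=50, bounds=[0,50]
  i=1: D_i=min(50*3^1,4620)=150, bounds=[0,150]
  i=2: D_i=min(50*3^2,4620)=450, bounds=[0,450]
  i=3: D_i=min(50*3^3,4620)=1350, bounds=[0,1350]
  i=4: D_i=min(50*3^4,4620)=4050, bounds=[0,4050]
  i=5: D_i=min(50*3^5,4620)=4620, bounds=[0,4620]
  i=6: D_i=min(50*3^6,4620)=4620, bounds=[0,4620]
  i=7: D_i=min(50*3^7,4620)=4620, bounds=[0,4620]
  i=8: D_i=min(50*3^8,4620)=4620, bounds=[0,4620]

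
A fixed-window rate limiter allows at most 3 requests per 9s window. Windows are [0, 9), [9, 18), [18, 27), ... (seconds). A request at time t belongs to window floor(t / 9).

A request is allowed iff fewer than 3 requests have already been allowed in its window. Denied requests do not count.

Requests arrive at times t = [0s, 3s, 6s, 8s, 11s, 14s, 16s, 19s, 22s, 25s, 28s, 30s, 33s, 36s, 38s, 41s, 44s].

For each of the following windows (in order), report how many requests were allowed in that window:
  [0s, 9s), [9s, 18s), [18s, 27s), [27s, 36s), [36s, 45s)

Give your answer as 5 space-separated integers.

Answer: 3 3 3 3 3

Derivation:
Processing requests:
  req#1 t=0s (window 0): ALLOW
  req#2 t=3s (window 0): ALLOW
  req#3 t=6s (window 0): ALLOW
  req#4 t=8s (window 0): DENY
  req#5 t=11s (window 1): ALLOW
  req#6 t=14s (window 1): ALLOW
  req#7 t=16s (window 1): ALLOW
  req#8 t=19s (window 2): ALLOW
  req#9 t=22s (window 2): ALLOW
  req#10 t=25s (window 2): ALLOW
  req#11 t=28s (window 3): ALLOW
  req#12 t=30s (window 3): ALLOW
  req#13 t=33s (window 3): ALLOW
  req#14 t=36s (window 4): ALLOW
  req#15 t=38s (window 4): ALLOW
  req#16 t=41s (window 4): ALLOW
  req#17 t=44s (window 4): DENY

Allowed counts by window: 3 3 3 3 3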